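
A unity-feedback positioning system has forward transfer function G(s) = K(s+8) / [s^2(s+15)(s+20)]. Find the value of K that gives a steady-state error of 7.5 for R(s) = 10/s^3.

System type = 2 (two poles at s=0).
K_a = lim_{s→0} s^2·G(s) = K·8 / (15·20) = (2/75)·K.
e_ss = 10/K_a = 7.5 ⇒ K_a = 4/3 ⇒ K = (4/3)/(2/75) = 50.

50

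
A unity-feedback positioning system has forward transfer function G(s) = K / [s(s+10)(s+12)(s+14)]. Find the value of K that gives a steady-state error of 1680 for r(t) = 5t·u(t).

One free integrator in G(s): this is a type 1 system.
K_v = lim_{s→0} s·G(s) = K / (10·12·14) = (1/1680)·K.
e_ss = 5/K_v = 1680 ⇒ K_v = 1/336 ⇒ K = (1/336)/(1/1680) = 5.

5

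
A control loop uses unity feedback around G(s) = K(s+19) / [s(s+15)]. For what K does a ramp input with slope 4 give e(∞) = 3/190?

System type = 1 (one pole at s=0).
K_v = lim_{s→0} s·G(s) = K·19 / (15) = (19/15)·K.
e_ss = 4/K_v = 3/190 ⇒ K_v = 760/3 ⇒ K = (760/3)/(19/15) = 200.

200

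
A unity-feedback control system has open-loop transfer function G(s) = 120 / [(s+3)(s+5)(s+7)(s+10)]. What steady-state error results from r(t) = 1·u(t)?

The open loop has no poles at the origin → type 0 system.
K_p = lim_{s→0} G(s) = 120 / (3·5·7·10) = 4/35.
e_ss = 1/(1 + K_p) = 1/(39/35) = 35/39.

35/39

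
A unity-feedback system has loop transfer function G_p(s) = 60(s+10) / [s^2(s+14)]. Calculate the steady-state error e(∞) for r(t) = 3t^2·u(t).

0.14

The open loop has two poles at the origin → type 2 system.
K_a = lim_{s→0} s^2·G_p(s) = 60·10 / (14) = 300/7.
r(t) = 3t^2 gives R(s) = 6/s^3.
e_ss = 6/K_a = 6/(300/7) = 0.14.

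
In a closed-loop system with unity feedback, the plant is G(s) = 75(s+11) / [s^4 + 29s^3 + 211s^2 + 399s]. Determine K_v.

275/133

Lowest-order denominator term is 399s, so the open loop has 1 pole at the origin → type 1 system.
K_v = lim_{s→0} s·G(s) = 75·11 / 399 = 275/133.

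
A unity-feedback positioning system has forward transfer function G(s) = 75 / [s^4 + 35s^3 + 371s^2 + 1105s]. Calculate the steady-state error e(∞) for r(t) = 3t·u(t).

Lowest-order denominator term is 1105s, so the open loop has 1 pole at the origin → type 1 system.
K_v = lim_{s→0} s·G(s) = 75 / 1105 = 15/221.
e_ss = 3/K_v = 3/(15/221) = 44.2.

44.2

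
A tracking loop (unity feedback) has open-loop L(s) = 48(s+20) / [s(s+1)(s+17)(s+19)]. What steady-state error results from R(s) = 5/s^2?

The open loop has one pole at the origin → type 1 system.
K_v = lim_{s→0} s·L(s) = 48·20 / (1·17·19) = 960/323.
e_ss = 5/K_v = 5/(960/323) = 323/192.

323/192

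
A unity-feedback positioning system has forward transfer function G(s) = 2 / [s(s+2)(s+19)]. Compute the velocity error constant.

1/19

The open loop has one pole at the origin → type 1 system.
K_v = lim_{s→0} s·G(s) = 2 / (2·19) = 1/19.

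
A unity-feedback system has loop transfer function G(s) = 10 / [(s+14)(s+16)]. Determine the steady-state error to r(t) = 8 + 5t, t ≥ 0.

infinity

The open loop has no poles at the origin → type 0 system. By superposition:
  • 8: e_ss = 8/(1+K_p) with K_p=5/112 → 896/117.
  • 5t: a type-0 system cannot track it, e_ss → ∞.
The unbounded component dominates.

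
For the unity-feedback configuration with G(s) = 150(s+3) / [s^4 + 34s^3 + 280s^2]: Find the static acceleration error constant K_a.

45/28

Lowest-order denominator term is 280s^2, so the open loop has 2 poles at the origin → type 2 system.
K_a = lim_{s→0} s^2·G(s) = 150·3 / 280 = 45/28.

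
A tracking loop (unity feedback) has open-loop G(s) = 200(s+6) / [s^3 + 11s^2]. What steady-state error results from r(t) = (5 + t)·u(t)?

The denominator has no term below 11s^2 — 2 poles at s=0, type 2. Treating each term separately:
  • 5: tracked with zero error.
  • t: tracked with zero error.
Total e_ss = 0.

0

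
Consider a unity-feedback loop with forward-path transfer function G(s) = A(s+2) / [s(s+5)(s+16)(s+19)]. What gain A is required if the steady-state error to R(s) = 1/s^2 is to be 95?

8

System type = 1 (one pole at s=0).
K_v = lim_{s→0} s·G(s) = A·2 / (5·16·19) = (1/760)·A.
e_ss = 1/K_v = 95 ⇒ K_v = 1/95 ⇒ A = (1/95)/(1/760) = 8.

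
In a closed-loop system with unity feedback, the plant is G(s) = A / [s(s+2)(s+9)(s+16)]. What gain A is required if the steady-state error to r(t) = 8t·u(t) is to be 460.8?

System type = 1 (one pole at s=0).
K_v = lim_{s→0} s·G(s) = A / (2·9·16) = (1/288)·A.
e_ss = 8/K_v = 460.8 ⇒ K_v = 5/288 ⇒ A = (5/288)/(1/288) = 5.

5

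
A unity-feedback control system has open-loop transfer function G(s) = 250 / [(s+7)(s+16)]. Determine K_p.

No free integrators in G(s): this is a type 0 system.
K_p = lim_{s→0} G(s) = 250 / (7·16) = 125/56.

125/56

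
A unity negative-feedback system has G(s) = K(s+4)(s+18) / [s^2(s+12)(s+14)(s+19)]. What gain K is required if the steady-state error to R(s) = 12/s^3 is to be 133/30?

G(s) has two factors of s in the denominator, so the system is type 2.
K_a = lim_{s→0} s^2·G(s) = K·4·18 / (12·14·19) = (3/133)·K.
e_ss = 12/K_a = 133/30 ⇒ K_a = 360/133 ⇒ K = (360/133)/(3/133) = 120.

120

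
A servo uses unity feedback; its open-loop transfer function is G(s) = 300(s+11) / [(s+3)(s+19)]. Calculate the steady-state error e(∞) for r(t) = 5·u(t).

95/1119

System type = 0 (no poles at s=0).
K_p = lim_{s→0} G(s) = 300·11 / (3·19) = 1100/19.
e_ss = 5/(1 + K_p) = 5/(1119/19) = 95/1119.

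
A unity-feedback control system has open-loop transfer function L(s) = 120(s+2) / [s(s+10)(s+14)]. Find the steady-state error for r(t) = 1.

System type = 1 (one pole at s=0).
K_p = ∞ for a type-1 system; e_ss to a step is zero.

0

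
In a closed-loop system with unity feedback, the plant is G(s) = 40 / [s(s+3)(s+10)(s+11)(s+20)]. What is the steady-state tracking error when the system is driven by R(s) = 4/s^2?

One free integrator in G(s): this is a type 1 system.
K_v = lim_{s→0} s·G(s) = 40 / (3·10·11·20) = 1/165.
e_ss = 4/K_v = 4/(1/165) = 660.

660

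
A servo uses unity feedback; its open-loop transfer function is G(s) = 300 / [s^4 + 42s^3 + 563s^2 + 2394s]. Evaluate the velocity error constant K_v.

50/399

The denominator has no term below 2394s — 1 pole at s=0, type 1.
K_v = lim_{s→0} s·G(s) = 300 / 2394 = 50/399.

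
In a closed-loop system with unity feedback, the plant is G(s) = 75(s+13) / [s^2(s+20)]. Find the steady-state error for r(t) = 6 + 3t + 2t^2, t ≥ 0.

System type = 2 (two poles at s=0). Taking each input component in turn:
  • 6: tracked with zero error.
  • 3t: tracked with zero error.
  • 2t^2: e_ss = 4/K_a with K_a=48.75 → 16/195.
Total e_ss = 16/195.

16/195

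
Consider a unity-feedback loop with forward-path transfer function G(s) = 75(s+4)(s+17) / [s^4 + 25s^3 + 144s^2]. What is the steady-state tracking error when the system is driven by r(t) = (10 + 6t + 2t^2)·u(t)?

Lowest-order denominator term is 144s^2, so the open loop has 2 poles at the origin → type 2 system. Treating each term separately:
  • 10: tracked with zero error.
  • 6t: tracked with zero error.
  • 2t^2: e_ss = 4/K_a with K_a=425/12 → 48/425.
Total e_ss = 48/425.

48/425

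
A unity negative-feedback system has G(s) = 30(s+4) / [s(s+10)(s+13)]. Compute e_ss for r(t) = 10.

One free integrator in G(s): this is a type 1 system.
A type-1 system has K_p = ∞, so it tracks a step input with zero steady-state error.

0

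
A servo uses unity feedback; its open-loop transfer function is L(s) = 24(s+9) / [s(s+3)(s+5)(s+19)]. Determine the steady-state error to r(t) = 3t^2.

infinity

L(s) has one factor of s in the denominator, so the system is type 1.
K_a = lim_{s→0} s^2·L(s) = 0; the steady-state error to this parabolic input grows without bound.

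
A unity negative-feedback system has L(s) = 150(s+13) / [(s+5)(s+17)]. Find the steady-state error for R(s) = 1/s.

No free integrators in L(s): this is a type 0 system.
K_p = lim_{s→0} L(s) = 150·13 / (5·17) = 390/17.
e_ss = 1/(1 + K_p) = 1/(407/17) = 17/407.

17/407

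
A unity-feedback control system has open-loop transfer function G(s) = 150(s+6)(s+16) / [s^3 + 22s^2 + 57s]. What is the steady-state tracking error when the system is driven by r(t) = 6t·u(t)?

19/800

The denominator has no term below 57s — 1 pole at s=0, type 1.
K_v = lim_{s→0} s·G(s) = 150·6·16 / 57 = 4800/19.
e_ss = 6/K_v = 6/(4800/19) = 19/800.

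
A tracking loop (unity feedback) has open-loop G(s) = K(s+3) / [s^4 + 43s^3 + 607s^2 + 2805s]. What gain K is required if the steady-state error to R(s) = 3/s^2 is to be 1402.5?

2

Factoring s from the denominator leaves a polynomial with constant term 2805, so the system is type 1.
K_v = lim_{s→0} s·G(s) = K·3 / 2805 = (1/935)·K.
e_ss = 3/K_v = 1402.5 ⇒ K_v = 2/935 ⇒ K = (2/935)/(1/935) = 2.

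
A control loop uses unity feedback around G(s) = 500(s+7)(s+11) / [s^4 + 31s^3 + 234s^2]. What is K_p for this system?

infinity

K_p = lim_{s→0} G(s); with 2 poles at the origin the limit diverges, so K_p = ∞.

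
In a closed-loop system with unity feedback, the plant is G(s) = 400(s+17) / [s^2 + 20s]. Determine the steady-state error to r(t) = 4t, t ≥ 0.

Factoring s from the denominator leaves a polynomial with constant term 20, so the system is type 1.
K_v = lim_{s→0} s·G(s) = 400·17 / 20 = 340.
e_ss = 4/K_v = 4/340 = 1/85.

1/85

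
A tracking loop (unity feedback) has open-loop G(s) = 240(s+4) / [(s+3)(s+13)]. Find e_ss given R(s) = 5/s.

65/333

G(s) has no factors of s in the denominator, so the system is type 0.
K_p = lim_{s→0} G(s) = 240·4 / (3·13) = 320/13.
e_ss = 5/(1 + K_p) = 5/(333/13) = 65/333.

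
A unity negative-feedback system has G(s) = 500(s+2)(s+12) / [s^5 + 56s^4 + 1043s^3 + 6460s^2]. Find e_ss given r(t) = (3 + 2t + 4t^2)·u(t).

Lowest-order denominator term is 6460s^2, so the open loop has 2 poles at the origin → type 2 system. By superposition:
  • 3: tracked with zero error.
  • 2t: tracked with zero error.
  • 4t^2: e_ss = 8/K_a with K_a=600/323 → 323/75.
Total e_ss = 323/75.

323/75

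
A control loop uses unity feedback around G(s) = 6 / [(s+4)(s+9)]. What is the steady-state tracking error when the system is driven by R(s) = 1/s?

System type = 0 (no poles at s=0).
K_p = lim_{s→0} G(s) = 6 / (4·9) = 1/6.
e_ss = 1/(1 + K_p) = 1/(7/6) = 6/7.

6/7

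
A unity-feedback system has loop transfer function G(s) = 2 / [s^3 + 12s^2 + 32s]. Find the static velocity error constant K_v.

The denominator has no term below 32s — 1 pole at s=0, type 1.
K_v = lim_{s→0} s·G(s) = 2 / 32 = 0.0625.

0.0625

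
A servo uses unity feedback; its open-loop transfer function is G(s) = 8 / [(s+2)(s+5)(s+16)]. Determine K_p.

0.05

No free integrators in G(s): this is a type 0 system.
K_p = lim_{s→0} G(s) = 8 / (2·5·16) = 0.05.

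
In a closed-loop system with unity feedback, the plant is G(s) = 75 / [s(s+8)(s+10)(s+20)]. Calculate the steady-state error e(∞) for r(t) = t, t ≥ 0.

64/3

System type = 1 (one pole at s=0).
K_v = lim_{s→0} s·G(s) = 75 / (8·10·20) = 3/64.
e_ss = 1/K_v = 1/(3/64) = 64/3.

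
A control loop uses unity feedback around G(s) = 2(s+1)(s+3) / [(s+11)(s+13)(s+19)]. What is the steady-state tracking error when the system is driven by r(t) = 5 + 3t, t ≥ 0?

infinity

System type = 0 (no poles at s=0). By superposition:
  • 5: e_ss = 5/(1+K_p) with K_p=6/2717 → 13585/2723.
  • 3t: a type-0 system cannot track it, e_ss → ∞.
The unbounded component dominates.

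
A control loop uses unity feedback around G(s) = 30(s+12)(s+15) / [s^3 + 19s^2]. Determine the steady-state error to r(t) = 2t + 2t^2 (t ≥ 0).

19/1350

Factoring s^2 from the denominator leaves a polynomial with constant term 19, so the system is type 2. Taking each input component in turn:
  • 2t: tracked with zero error.
  • 2t^2: e_ss = 4/K_a with K_a=5400/19 → 19/1350.
Total e_ss = 19/1350.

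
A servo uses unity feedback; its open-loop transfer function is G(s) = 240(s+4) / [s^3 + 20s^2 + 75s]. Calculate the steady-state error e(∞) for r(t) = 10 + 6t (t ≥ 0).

15/32

Lowest-order denominator term is 75s, so the open loop has 1 pole at the origin → type 1 system. By superposition:
  • 10: tracked with zero error.
  • 6t: e_ss = 6/K_v with K_v=12.8 → 15/32.
Total e_ss = 15/32.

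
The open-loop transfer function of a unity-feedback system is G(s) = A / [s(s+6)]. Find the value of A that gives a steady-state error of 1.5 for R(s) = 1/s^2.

4

System type = 1 (one pole at s=0).
K_v = lim_{s→0} s·G(s) = A / (6) = (1/6)·A.
e_ss = 1/K_v = 1.5 ⇒ K_v = 2/3 ⇒ A = (2/3)/(1/6) = 4.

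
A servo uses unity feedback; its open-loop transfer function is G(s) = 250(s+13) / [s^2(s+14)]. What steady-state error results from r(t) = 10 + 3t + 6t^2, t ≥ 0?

G(s) has two factors of s in the denominator, so the system is type 2. By superposition:
  • 10: tracked with zero error.
  • 3t: tracked with zero error.
  • 6t^2: e_ss = 12/K_a with K_a=1625/7 → 84/1625.
Total e_ss = 84/1625.

84/1625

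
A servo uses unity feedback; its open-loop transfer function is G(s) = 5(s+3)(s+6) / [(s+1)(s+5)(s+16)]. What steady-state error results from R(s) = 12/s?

System type = 0 (no poles at s=0).
K_p = lim_{s→0} G(s) = 5·3·6 / (1·5·16) = 1.125.
e_ss = 12/(1 + K_p) = 12/2.125 = 96/17.

96/17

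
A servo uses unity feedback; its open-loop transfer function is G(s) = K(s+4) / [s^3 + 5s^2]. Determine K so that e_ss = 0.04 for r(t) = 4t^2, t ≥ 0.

Factoring s^2 from the denominator leaves a polynomial with constant term 5, so the system is type 2.
K_a = lim_{s→0} s^2·G(s) = K·4 / 5 = 0.8·K.
e_ss = 8/K_a = 0.04 ⇒ K_a = 200 ⇒ K = 200/0.8 = 250.

250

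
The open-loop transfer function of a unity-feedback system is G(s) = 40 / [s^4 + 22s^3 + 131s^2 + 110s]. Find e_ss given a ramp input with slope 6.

Factoring s from the denominator leaves a polynomial with constant term 110, so the system is type 1.
K_v = lim_{s→0} s·G(s) = 40 / 110 = 4/11.
e_ss = 6/K_v = 6/(4/11) = 16.5.

16.5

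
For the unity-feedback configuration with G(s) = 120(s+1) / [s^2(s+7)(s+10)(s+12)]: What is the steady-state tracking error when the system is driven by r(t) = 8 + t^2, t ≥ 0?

System type = 2 (two poles at s=0). Treating each term separately:
  • 8: tracked with zero error.
  • t^2: e_ss = 2/K_a with K_a=1/7 → 14.
Total e_ss = 14.

14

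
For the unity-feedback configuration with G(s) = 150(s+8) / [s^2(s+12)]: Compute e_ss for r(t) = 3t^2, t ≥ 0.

G(s) has two factors of s in the denominator, so the system is type 2.
K_a = lim_{s→0} s^2·G(s) = 150·8 / (12) = 100.
r(t) = 3t^2 gives R(s) = 6/s^3.
e_ss = 6/K_a = 6/100 = 0.06.

0.06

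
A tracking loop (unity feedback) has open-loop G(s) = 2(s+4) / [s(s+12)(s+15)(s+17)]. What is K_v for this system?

2/765

G(s) has one factor of s in the denominator, so the system is type 1.
K_v = lim_{s→0} s·G(s) = 2·4 / (12·15·17) = 2/765.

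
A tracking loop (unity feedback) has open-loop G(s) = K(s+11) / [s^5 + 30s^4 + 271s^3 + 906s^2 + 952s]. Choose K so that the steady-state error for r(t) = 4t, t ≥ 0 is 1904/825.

150

Lowest-order denominator term is 952s, so the open loop has 1 pole at the origin → type 1 system.
K_v = lim_{s→0} s·G(s) = K·11 / 952 = (11/952)·K.
e_ss = 4/K_v = 1904/825 ⇒ K_v = 825/476 ⇒ K = (825/476)/(11/952) = 150.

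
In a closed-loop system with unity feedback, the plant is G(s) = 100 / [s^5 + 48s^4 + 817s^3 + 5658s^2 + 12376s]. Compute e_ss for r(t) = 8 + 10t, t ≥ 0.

1237.6

Factoring s from the denominator leaves a polynomial with constant term 12376, so the system is type 1. Treating each term separately:
  • 8: tracked with zero error.
  • 10t: e_ss = 10/K_v with K_v=25/3094 → 1237.6.
Total e_ss = 1237.6.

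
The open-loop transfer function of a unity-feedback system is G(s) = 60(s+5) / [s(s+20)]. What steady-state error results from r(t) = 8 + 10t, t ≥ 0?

The open loop has one pole at the origin → type 1 system. By superposition:
  • 8: tracked with zero error.
  • 10t: e_ss = 10/K_v with K_v=15 → 2/3.
Total e_ss = 2/3.

2/3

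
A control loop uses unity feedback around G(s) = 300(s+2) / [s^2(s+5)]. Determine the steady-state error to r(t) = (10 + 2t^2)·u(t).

System type = 2 (two poles at s=0). Taking each input component in turn:
  • 10: tracked with zero error.
  • 2t^2: e_ss = 4/K_a with K_a=120 → 1/30.
Total e_ss = 1/30.

1/30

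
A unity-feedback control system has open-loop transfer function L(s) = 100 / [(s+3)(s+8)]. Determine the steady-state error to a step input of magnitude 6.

36/31

L(s) has no factors of s in the denominator, so the system is type 0.
K_p = lim_{s→0} L(s) = 100 / (3·8) = 25/6.
e_ss = 6/(1 + K_p) = 6/(31/6) = 36/31.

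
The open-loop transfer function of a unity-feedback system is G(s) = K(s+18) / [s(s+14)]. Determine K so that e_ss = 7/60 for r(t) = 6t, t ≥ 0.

G(s) has one factor of s in the denominator, so the system is type 1.
K_v = lim_{s→0} s·G(s) = K·18 / (14) = (9/7)·K.
e_ss = 6/K_v = 7/60 ⇒ K_v = 360/7 ⇒ K = (360/7)/(9/7) = 40.

40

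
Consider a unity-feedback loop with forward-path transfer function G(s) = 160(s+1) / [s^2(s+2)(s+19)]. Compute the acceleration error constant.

80/19

Two free integrators in G(s): this is a type 2 system.
K_a = lim_{s→0} s^2·G(s) = 160·1 / (2·19) = 80/19.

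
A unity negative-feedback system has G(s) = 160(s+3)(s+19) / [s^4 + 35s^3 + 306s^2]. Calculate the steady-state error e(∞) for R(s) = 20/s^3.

51/76

The denominator has no term below 306s^2 — 2 poles at s=0, type 2.
K_a = lim_{s→0} s^2·G(s) = 160·3·19 / 306 = 1520/51.
r(t) = 10t^2 gives R(s) = 20/s^3.
e_ss = 20/K_a = 20/(1520/51) = 51/76.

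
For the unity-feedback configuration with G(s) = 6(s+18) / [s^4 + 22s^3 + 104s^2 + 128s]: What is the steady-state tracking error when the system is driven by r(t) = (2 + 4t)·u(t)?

128/27

The denominator has no term below 128s — 1 pole at s=0, type 1. Taking each input component in turn:
  • 2: tracked with zero error.
  • 4t: e_ss = 4/K_v with K_v=27/32 → 128/27.
Total e_ss = 128/27.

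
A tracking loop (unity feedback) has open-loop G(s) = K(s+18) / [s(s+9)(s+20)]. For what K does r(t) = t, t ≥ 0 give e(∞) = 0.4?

One free integrator in G(s): this is a type 1 system.
K_v = lim_{s→0} s·G(s) = K·18 / (9·20) = 0.1·K.
e_ss = 1/K_v = 0.4 ⇒ K_v = 2.5 ⇒ K = 2.5/0.1 = 25.

25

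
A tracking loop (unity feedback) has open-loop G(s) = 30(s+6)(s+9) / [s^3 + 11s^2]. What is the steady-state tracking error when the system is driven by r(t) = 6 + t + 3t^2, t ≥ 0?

Lowest-order denominator term is 11s^2, so the open loop has 2 poles at the origin → type 2 system. Treating each term separately:
  • 6: tracked with zero error.
  • t: tracked with zero error.
  • 3t^2: e_ss = 6/K_a with K_a=1620/11 → 11/270.
Total e_ss = 11/270.

11/270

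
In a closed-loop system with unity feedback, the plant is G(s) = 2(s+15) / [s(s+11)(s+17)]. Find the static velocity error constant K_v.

30/187

System type = 1 (one pole at s=0).
K_v = lim_{s→0} s·G(s) = 2·15 / (11·17) = 30/187.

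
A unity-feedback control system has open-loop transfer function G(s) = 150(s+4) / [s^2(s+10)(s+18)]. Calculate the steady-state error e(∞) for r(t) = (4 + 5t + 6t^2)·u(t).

3.6

The open loop has two poles at the origin → type 2 system. Taking each input component in turn:
  • 4: tracked with zero error.
  • 5t: tracked with zero error.
  • 6t^2: e_ss = 12/K_a with K_a=10/3 → 3.6.
Total e_ss = 3.6.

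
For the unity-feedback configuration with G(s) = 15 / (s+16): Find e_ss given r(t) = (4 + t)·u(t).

No free integrators in G(s): this is a type 0 system. Taking each input component in turn:
  • 4: e_ss = 4/(1+K_p) with K_p=0.9375 → 64/31.
  • t: a type-0 system cannot track it, e_ss → ∞.
The unbounded component dominates.

infinity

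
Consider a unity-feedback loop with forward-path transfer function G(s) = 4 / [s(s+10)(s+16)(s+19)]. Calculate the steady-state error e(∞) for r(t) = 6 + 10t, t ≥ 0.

7600

One free integrator in G(s): this is a type 1 system. By superposition:
  • 6: tracked with zero error.
  • 10t: e_ss = 10/K_v with K_v=1/760 → 7600.
Total e_ss = 7600.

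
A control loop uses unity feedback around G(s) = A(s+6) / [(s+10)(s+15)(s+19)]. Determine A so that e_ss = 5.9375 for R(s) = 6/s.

No free integrators in G(s): this is a type 0 system.
K_p = lim_{s→0} G(s) = A·6 / (10·15·19) = (1/475)·A.
e_ss = 6/(1 + K_p) = 5.9375 ⇒ 1 + (1/475)·A = 96/95 ⇒ A = 5.

5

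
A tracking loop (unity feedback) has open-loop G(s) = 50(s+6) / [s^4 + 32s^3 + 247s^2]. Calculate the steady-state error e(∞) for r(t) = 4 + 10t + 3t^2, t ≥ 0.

Factoring s^2 from the denominator leaves a polynomial with constant term 247, so the system is type 2. By superposition:
  • 4: tracked with zero error.
  • 10t: tracked with zero error.
  • 3t^2: e_ss = 6/K_a with K_a=300/247 → 4.94.
Total e_ss = 4.94.

4.94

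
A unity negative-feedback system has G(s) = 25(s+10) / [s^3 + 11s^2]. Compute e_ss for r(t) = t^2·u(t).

0.088

Lowest-order denominator term is 11s^2, so the open loop has 2 poles at the origin → type 2 system.
K_a = lim_{s→0} s^2·G(s) = 25·10 / 11 = 250/11.
r(t) = t^2 gives R(s) = 2/s^3.
e_ss = 2/K_a = 2/(250/11) = 0.088.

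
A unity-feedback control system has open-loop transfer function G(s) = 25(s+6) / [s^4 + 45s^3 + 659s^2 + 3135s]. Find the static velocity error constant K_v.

10/209

Factoring s from the denominator leaves a polynomial with constant term 3135, so the system is type 1.
K_v = lim_{s→0} s·G(s) = 25·6 / 3135 = 10/209.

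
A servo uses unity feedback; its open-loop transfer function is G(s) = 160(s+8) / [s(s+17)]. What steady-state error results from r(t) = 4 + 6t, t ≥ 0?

51/640

One free integrator in G(s): this is a type 1 system. Treating each term separately:
  • 4: tracked with zero error.
  • 6t: e_ss = 6/K_v with K_v=1280/17 → 51/640.
Total e_ss = 51/640.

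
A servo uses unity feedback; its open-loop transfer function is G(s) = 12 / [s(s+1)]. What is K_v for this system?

One free integrator in G(s): this is a type 1 system.
K_v = lim_{s→0} s·G(s) = 12 / (1) = 12.

12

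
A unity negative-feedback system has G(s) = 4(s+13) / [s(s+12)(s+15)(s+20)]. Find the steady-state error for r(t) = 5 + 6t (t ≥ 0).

5400/13

System type = 1 (one pole at s=0). Treating each term separately:
  • 5: tracked with zero error.
  • 6t: e_ss = 6/K_v with K_v=13/900 → 5400/13.
Total e_ss = 5400/13.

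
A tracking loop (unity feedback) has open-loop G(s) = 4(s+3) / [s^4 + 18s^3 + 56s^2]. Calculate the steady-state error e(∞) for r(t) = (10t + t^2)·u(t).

28/3

The denominator has no term below 56s^2 — 2 poles at s=0, type 2. Treating each term separately:
  • 10t: tracked with zero error.
  • t^2: e_ss = 2/K_a with K_a=3/14 → 28/3.
Total e_ss = 28/3.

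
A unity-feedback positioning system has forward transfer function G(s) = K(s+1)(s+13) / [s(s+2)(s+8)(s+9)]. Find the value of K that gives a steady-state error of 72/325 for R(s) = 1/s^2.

One free integrator in G(s): this is a type 1 system.
K_v = lim_{s→0} s·G(s) = K·1·13 / (2·8·9) = (13/144)·K.
e_ss = 1/K_v = 72/325 ⇒ K_v = 325/72 ⇒ K = (325/72)/(13/144) = 50.

50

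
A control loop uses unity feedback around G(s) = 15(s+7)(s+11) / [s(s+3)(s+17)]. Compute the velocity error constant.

385/17

One free integrator in G(s): this is a type 1 system.
K_v = lim_{s→0} s·G(s) = 15·7·11 / (3·17) = 385/17.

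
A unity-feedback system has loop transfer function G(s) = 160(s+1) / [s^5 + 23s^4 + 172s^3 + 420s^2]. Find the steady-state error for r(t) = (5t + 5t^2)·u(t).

26.25

Factoring s^2 from the denominator leaves a polynomial with constant term 420, so the system is type 2. Treating each term separately:
  • 5t: tracked with zero error.
  • 5t^2: e_ss = 10/K_a with K_a=8/21 → 26.25.
Total e_ss = 26.25.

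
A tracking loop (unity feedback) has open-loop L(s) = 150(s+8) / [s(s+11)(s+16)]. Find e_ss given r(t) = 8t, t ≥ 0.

One free integrator in L(s): this is a type 1 system.
K_v = lim_{s→0} s·L(s) = 150·8 / (11·16) = 75/11.
e_ss = 8/K_v = 8/(75/11) = 88/75.

88/75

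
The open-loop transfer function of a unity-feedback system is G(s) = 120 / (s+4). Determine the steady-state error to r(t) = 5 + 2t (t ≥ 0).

G(s) has no factors of s in the denominator, so the system is type 0. Treating each term separately:
  • 5: e_ss = 5/(1+K_p) with K_p=30 → 5/31.
  • 2t: a type-0 system cannot track it, e_ss → ∞.
The unbounded component dominates.

infinity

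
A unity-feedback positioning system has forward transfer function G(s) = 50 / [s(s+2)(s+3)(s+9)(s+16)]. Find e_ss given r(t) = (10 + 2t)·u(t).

34.56

G(s) has one factor of s in the denominator, so the system is type 1. Taking each input component in turn:
  • 10: tracked with zero error.
  • 2t: e_ss = 2/K_v with K_v=25/432 → 34.56.
Total e_ss = 34.56.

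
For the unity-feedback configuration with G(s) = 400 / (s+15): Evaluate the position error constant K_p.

System type = 0 (no poles at s=0).
K_p = lim_{s→0} G(s) = 400 / (15) = 80/3.

80/3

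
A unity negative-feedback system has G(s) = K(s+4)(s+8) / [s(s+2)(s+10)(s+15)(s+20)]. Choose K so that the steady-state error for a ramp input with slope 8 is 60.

The open loop has one pole at the origin → type 1 system.
K_v = lim_{s→0} s·G(s) = K·4·8 / (2·10·15·20) = (2/375)·K.
e_ss = 8/K_v = 60 ⇒ K_v = 2/15 ⇒ K = (2/15)/(2/375) = 25.

25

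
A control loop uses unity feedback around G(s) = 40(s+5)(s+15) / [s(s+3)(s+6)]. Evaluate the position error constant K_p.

infinity

K_p = lim_{s→0} G(s); with 1 pole at the origin the limit diverges, so K_p = ∞.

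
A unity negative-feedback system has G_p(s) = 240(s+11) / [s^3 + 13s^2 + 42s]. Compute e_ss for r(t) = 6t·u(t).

The denominator has no term below 42s — 1 pole at s=0, type 1.
K_v = lim_{s→0} s·G_p(s) = 240·11 / 42 = 440/7.
e_ss = 6/K_v = 6/(440/7) = 21/220.

21/220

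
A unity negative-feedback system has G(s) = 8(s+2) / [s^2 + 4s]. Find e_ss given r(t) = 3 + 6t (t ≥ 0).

1.5

Lowest-order denominator term is 4s, so the open loop has 1 pole at the origin → type 1 system. By superposition:
  • 3: tracked with zero error.
  • 6t: e_ss = 6/K_v with K_v=4 → 1.5.
Total e_ss = 1.5.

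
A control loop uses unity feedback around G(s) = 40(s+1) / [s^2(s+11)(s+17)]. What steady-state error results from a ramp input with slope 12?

0

The open loop has two poles at the origin → type 2 system.
K_v = ∞ for a type-2 system; e_ss to a ramp is zero.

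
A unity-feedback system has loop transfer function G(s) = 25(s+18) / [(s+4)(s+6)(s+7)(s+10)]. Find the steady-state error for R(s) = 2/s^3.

infinity

The open loop has no poles at the origin → type 0 system.
For a type-0 system K_a = 0, so e_ss to a parabolic input is unbounded.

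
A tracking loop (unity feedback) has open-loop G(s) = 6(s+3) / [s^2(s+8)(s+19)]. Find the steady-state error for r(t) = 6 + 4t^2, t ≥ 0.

The open loop has two poles at the origin → type 2 system. Treating each term separately:
  • 6: tracked with zero error.
  • 4t^2: e_ss = 8/K_a with K_a=9/76 → 608/9.
Total e_ss = 608/9.

608/9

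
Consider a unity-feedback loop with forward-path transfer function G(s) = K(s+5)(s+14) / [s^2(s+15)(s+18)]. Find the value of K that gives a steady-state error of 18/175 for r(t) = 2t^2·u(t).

The open loop has two poles at the origin → type 2 system.
K_a = lim_{s→0} s^2·G(s) = K·5·14 / (15·18) = (7/27)·K.
e_ss = 4/K_a = 18/175 ⇒ K_a = 350/9 ⇒ K = (350/9)/(7/27) = 150.

150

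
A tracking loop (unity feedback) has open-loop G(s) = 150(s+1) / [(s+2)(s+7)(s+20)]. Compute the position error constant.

15/28

System type = 0 (no poles at s=0).
K_p = lim_{s→0} G(s) = 150·1 / (2·7·20) = 15/28.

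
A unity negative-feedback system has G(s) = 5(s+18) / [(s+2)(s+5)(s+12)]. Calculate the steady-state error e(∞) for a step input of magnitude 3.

12/7

The open loop has no poles at the origin → type 0 system.
K_p = lim_{s→0} G(s) = 5·18 / (2·5·12) = 0.75.
e_ss = 3/(1 + K_p) = 3/1.75 = 12/7.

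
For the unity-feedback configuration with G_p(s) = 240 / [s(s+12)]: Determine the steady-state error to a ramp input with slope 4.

0.2

The open loop has one pole at the origin → type 1 system.
K_v = lim_{s→0} s·G_p(s) = 240 / (12) = 20.
e_ss = 4/K_v = 4/20 = 0.2.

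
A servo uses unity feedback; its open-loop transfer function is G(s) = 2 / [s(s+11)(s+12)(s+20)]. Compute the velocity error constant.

1/1320

The open loop has one pole at the origin → type 1 system.
K_v = lim_{s→0} s·G(s) = 2 / (11·12·20) = 1/1320.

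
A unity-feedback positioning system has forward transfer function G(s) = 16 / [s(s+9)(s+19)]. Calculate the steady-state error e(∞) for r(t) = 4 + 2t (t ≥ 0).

System type = 1 (one pole at s=0). Taking each input component in turn:
  • 4: tracked with zero error.
  • 2t: e_ss = 2/K_v with K_v=16/171 → 21.375.
Total e_ss = 21.375.

21.375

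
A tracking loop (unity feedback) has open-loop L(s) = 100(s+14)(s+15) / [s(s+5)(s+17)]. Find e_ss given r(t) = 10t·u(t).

17/420

One free integrator in L(s): this is a type 1 system.
K_v = lim_{s→0} s·L(s) = 100·14·15 / (5·17) = 4200/17.
e_ss = 10/K_v = 10/(4200/17) = 17/420.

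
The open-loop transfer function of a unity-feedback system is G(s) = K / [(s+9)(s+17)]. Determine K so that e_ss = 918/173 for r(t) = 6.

20

G(s) has no factors of s in the denominator, so the system is type 0.
K_p = lim_{s→0} G(s) = K / (9·17) = (1/153)·K.
e_ss = 6/(1 + K_p) = 918/173 ⇒ 1 + (1/153)·K = 173/153 ⇒ K = 20.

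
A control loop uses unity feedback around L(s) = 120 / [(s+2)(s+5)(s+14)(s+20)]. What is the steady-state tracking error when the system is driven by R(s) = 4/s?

280/73

No free integrators in L(s): this is a type 0 system.
K_p = lim_{s→0} L(s) = 120 / (2·5·14·20) = 3/70.
e_ss = 4/(1 + K_p) = 4/(73/70) = 280/73.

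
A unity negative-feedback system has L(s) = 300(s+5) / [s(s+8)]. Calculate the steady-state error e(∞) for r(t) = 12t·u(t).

One free integrator in L(s): this is a type 1 system.
K_v = lim_{s→0} s·L(s) = 300·5 / (8) = 187.5.
e_ss = 12/K_v = 12/187.5 = 0.064.

0.064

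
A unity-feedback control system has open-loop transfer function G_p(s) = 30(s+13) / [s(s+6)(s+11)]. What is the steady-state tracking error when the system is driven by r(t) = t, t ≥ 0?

11/65

G_p(s) has one factor of s in the denominator, so the system is type 1.
K_v = lim_{s→0} s·G_p(s) = 30·13 / (6·11) = 65/11.
e_ss = 1/K_v = 1/(65/11) = 11/65.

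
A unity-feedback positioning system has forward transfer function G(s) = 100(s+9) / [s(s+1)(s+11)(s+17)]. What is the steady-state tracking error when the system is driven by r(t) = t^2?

System type = 1 (one pole at s=0).
K_a = lim_{s→0} s^2·G(s) = 0; the steady-state error to this parabolic input grows without bound.

infinity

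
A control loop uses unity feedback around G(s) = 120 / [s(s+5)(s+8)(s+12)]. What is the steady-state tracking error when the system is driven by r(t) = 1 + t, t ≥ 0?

4

One free integrator in G(s): this is a type 1 system. Taking each input component in turn:
  • 1: tracked with zero error.
  • t: e_ss = 1/K_v with K_v=0.25 → 4.
Total e_ss = 4.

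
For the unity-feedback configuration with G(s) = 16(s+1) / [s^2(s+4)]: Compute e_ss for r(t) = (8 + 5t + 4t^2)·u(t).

System type = 2 (two poles at s=0). By superposition:
  • 8: tracked with zero error.
  • 5t: tracked with zero error.
  • 4t^2: e_ss = 8/K_a with K_a=4 → 2.
Total e_ss = 2.

2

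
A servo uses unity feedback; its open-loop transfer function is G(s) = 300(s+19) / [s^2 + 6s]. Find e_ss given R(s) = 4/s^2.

Lowest-order denominator term is 6s, so the open loop has 1 pole at the origin → type 1 system.
K_v = lim_{s→0} s·G(s) = 300·19 / 6 = 950.
e_ss = 4/K_v = 4/950 = 2/475.

2/475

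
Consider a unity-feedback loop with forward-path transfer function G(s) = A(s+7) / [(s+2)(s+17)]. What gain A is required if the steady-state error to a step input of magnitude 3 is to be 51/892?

No free integrators in G(s): this is a type 0 system.
K_p = lim_{s→0} G(s) = A·7 / (2·17) = (7/34)·A.
e_ss = 3/(1 + K_p) = 51/892 ⇒ 1 + (7/34)·A = 892/17 ⇒ A = 250.

250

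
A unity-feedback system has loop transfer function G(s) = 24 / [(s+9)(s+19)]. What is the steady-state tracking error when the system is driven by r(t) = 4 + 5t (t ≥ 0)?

G(s) has no factors of s in the denominator, so the system is type 0. By superposition:
  • 4: e_ss = 4/(1+K_p) with K_p=8/57 → 228/65.
  • 5t: a type-0 system cannot track it, e_ss → ∞.
The unbounded component dominates.

infinity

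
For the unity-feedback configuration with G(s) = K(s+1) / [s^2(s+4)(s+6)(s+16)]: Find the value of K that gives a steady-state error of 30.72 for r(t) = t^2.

Two free integrators in G(s): this is a type 2 system.
K_a = lim_{s→0} s^2·G(s) = K·1 / (4·6·16) = (1/384)·K.
e_ss = 2/K_a = 30.72 ⇒ K_a = 25/384 ⇒ K = (25/384)/(1/384) = 25.

25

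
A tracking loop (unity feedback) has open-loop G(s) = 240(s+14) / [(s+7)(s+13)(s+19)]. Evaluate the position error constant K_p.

No free integrators in G(s): this is a type 0 system.
K_p = lim_{s→0} G(s) = 240·14 / (7·13·19) = 480/247.

480/247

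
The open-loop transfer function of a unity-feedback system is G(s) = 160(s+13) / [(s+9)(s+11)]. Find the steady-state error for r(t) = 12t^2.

No free integrators in G(s): this is a type 0 system.
For a type-0 system K_a = 0, so e_ss to a parabolic input is unbounded.

infinity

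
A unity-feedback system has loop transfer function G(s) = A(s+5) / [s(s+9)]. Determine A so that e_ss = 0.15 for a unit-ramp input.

12

One free integrator in G(s): this is a type 1 system.
K_v = lim_{s→0} s·G(s) = A·5 / (9) = (5/9)·A.
e_ss = 1/K_v = 0.15 ⇒ K_v = 20/3 ⇒ A = (20/3)/(5/9) = 12.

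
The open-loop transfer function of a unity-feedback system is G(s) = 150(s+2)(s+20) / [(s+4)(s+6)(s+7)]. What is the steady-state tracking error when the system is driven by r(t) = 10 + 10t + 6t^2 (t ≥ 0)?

The open loop has no poles at the origin → type 0 system. By superposition:
  • 10: e_ss = 10/(1+K_p) with K_p=250/7 → 70/257.
  • 10t: a type-0 system cannot track it, e_ss → ∞.
  • 6t^2: a type-0 system cannot track it, e_ss → ∞.
The unbounded component dominates.

infinity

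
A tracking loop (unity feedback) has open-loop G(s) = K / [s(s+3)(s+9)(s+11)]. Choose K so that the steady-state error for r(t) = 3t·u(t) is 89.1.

The open loop has one pole at the origin → type 1 system.
K_v = lim_{s→0} s·G(s) = K / (3·9·11) = (1/297)·K.
e_ss = 3/K_v = 89.1 ⇒ K_v = 10/297 ⇒ K = (10/297)/(1/297) = 10.

10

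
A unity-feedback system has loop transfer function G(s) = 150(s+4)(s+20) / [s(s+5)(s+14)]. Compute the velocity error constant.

1200/7

System type = 1 (one pole at s=0).
K_v = lim_{s→0} s·G(s) = 150·4·20 / (5·14) = 1200/7.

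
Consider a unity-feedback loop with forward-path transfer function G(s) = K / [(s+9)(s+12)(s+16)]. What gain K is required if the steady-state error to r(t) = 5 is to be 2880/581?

15

System type = 0 (no poles at s=0).
K_p = lim_{s→0} G(s) = K / (9·12·16) = (1/1728)·K.
e_ss = 5/(1 + K_p) = 2880/581 ⇒ 1 + (1/1728)·K = 581/576 ⇒ K = 15.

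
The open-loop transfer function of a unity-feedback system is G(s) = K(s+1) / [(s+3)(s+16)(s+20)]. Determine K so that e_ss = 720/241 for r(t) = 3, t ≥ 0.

4

The open loop has no poles at the origin → type 0 system.
K_p = lim_{s→0} G(s) = K·1 / (3·16·20) = (1/960)·K.
e_ss = 3/(1 + K_p) = 720/241 ⇒ 1 + (1/960)·K = 241/240 ⇒ K = 4.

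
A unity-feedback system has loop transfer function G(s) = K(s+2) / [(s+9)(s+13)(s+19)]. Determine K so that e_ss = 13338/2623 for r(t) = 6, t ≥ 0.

200

System type = 0 (no poles at s=0).
K_p = lim_{s→0} G(s) = K·2 / (9·13·19) = (2/2223)·K.
e_ss = 6/(1 + K_p) = 13338/2623 ⇒ 1 + (2/2223)·K = 2623/2223 ⇒ K = 200.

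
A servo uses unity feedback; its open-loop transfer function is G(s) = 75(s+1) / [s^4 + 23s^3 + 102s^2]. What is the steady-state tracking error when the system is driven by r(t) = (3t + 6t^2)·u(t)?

16.32

The denominator has no term below 102s^2 — 2 poles at s=0, type 2. By superposition:
  • 3t: tracked with zero error.
  • 6t^2: e_ss = 12/K_a with K_a=25/34 → 16.32.
Total e_ss = 16.32.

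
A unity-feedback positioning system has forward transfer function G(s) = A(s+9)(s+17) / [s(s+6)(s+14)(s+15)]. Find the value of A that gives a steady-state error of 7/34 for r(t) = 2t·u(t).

80

The open loop has one pole at the origin → type 1 system.
K_v = lim_{s→0} s·G(s) = A·9·17 / (6·14·15) = (17/140)·A.
e_ss = 2/K_v = 7/34 ⇒ K_v = 68/7 ⇒ A = (68/7)/(17/140) = 80.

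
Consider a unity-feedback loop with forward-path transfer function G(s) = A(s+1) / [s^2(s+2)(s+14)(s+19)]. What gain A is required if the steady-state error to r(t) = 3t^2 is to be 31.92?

Two free integrators in G(s): this is a type 2 system.
K_a = lim_{s→0} s^2·G(s) = A·1 / (2·14·19) = (1/532)·A.
e_ss = 6/K_a = 31.92 ⇒ K_a = 25/133 ⇒ A = (25/133)/(1/532) = 100.

100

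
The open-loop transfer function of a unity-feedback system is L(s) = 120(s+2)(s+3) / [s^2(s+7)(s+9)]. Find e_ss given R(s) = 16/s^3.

1.4

System type = 2 (two poles at s=0).
K_a = lim_{s→0} s^2·L(s) = 120·2·3 / (7·9) = 80/7.
r(t) = 8t^2 gives R(s) = 16/s^3.
e_ss = 16/K_a = 16/(80/7) = 1.4.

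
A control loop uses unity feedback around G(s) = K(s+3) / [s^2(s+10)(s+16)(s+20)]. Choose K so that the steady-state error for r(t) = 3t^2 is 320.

The open loop has two poles at the origin → type 2 system.
K_a = lim_{s→0} s^2·G(s) = K·3 / (10·16·20) = (3/3200)·K.
e_ss = 6/K_a = 320 ⇒ K_a = 3/160 ⇒ K = (3/160)/(3/3200) = 20.

20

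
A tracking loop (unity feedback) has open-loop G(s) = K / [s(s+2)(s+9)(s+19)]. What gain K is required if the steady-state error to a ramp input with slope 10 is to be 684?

System type = 1 (one pole at s=0).
K_v = lim_{s→0} s·G(s) = K / (2·9·19) = (1/342)·K.
e_ss = 10/K_v = 684 ⇒ K_v = 5/342 ⇒ K = (5/342)/(1/342) = 5.

5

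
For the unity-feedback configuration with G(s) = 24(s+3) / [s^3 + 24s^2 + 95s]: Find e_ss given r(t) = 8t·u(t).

Lowest-order denominator term is 95s, so the open loop has 1 pole at the origin → type 1 system.
K_v = lim_{s→0} s·G(s) = 24·3 / 95 = 72/95.
e_ss = 8/K_v = 8/(72/95) = 95/9.

95/9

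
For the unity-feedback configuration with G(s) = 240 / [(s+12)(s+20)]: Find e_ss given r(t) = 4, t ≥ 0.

The open loop has no poles at the origin → type 0 system.
K_p = lim_{s→0} G(s) = 240 / (12·20) = 1.
e_ss = 4/(1 + K_p) = 4/2 = 2.

2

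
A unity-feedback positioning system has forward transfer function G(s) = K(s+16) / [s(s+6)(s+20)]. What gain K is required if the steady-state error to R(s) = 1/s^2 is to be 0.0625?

One free integrator in G(s): this is a type 1 system.
K_v = lim_{s→0} s·G(s) = K·16 / (6·20) = (2/15)·K.
e_ss = 1/K_v = 0.0625 ⇒ K_v = 16 ⇒ K = 16/(2/15) = 120.

120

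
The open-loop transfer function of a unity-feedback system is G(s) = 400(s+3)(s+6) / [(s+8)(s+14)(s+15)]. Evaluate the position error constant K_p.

30/7

System type = 0 (no poles at s=0).
K_p = lim_{s→0} G(s) = 400·3·6 / (8·14·15) = 30/7.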